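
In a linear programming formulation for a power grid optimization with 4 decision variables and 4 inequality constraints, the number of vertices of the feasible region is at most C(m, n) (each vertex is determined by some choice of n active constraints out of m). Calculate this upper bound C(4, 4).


Each vertex corresponds to some choice of n active constraints out of m, so the number of vertices is at most C(m, n) = m! / (n!(m-n)!).
m = 4, n = 4
Numerator: 4 * 3 * 2 * 1
Denominator: 4! = 24
C(4, 4) = 1


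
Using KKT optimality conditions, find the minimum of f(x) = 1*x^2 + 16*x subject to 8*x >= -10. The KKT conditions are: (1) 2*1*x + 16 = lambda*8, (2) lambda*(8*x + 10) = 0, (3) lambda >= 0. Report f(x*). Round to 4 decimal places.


Step 1: Try lambda = 0 (constraint inactive).
x_unc = -16/(2*1) = -8.0
Check: 8*-8.0 = -64.0 < -10 -- violated!
Step 2: Constraint must be active: 8*x = -10
x* = -10/8 = -1.25
lambda = (2*1*(-1.25) + 16)/8 = 1.6875
Step 3: Compute optimal value.
f(x*) = 1*(-1.25)^2 + 16*(-1.25) = -18.4375


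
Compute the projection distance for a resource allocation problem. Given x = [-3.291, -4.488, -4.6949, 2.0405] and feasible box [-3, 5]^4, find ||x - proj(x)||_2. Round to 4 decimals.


Project each component onto [-3, 5].
clip(-3.291) = -3.0, clip(-4.488) = -3.0, clip(-4.6949) = -3.0, clip(2.0405) = 2.0405
Projection = [-3.0, -3.0, -3.0, 2.0405]
Squared diffs: [0.0847, 2.2141, 2.8727, 0.0]
Distance = sqrt(5.1715) = 2.2741


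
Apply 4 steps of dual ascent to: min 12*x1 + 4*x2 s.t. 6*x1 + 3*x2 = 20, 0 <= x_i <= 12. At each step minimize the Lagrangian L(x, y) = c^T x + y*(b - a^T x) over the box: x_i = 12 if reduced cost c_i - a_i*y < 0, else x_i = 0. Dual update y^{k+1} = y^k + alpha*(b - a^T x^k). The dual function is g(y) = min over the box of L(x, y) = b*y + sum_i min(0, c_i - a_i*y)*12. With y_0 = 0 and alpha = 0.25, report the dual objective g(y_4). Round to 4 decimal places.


Dual ascent for LP: min 12*x1 + 4*x2, 6*x1 + 3*x2 = 20, 0 <= x_i <= 12
Step 1: y^k = 0.0, reduced costs: (12.0, 4.0)
  x^k = (0.0, 0.0), subgradient = b - a^T x = 20.0
  y^{k+1} = 0.0 + 0.25*20.0 = 5.0
Step 2: y^k = 5.0, reduced costs: (-18.0, -11.0)
  x^k = (12.0, 12.0), subgradient = b - a^T x = -88.0
  y^{k+1} = 5.0 + 0.25*-88.0 = -17.0
Step 3: y^k = -17.0, reduced costs: (114.0, 55.0)
  x^k = (0.0, 0.0), subgradient = b - a^T x = 20.0
  y^{k+1} = -17.0 + 0.25*20.0 = -12.0
Step 4: y^k = -12.0, reduced costs: (84.0, 40.0)
  x^k = (0.0, 0.0), subgradient = b - a^T x = 20.0
  y^{k+1} = -12.0 + 0.25*20.0 = -7.0
Dual objective at y_4 = -7.0: reduced costs (54.0, 25.0), box minimizer x = (0.0, 0.0)
g(y_4) = b*y + (c1 - a1*y)*x1 + (c2 - a2*y)*x2 = 20*(-7.0) + 54.0*0.0 + 25.0*0.0 = -140.0 + 0.0 + 0.0 = -140.0


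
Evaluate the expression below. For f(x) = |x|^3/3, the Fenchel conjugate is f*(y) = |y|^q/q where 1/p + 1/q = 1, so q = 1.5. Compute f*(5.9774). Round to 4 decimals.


The conjugate exponent q satisfies 1/p + 1/q = 1.
p = 3, so q = 3/(3 - 1) = 1.5
|y|^q = 5.9774^1.5 = 14.614
f*(5.9774) = 14.614 / 1.5 = 9.7427


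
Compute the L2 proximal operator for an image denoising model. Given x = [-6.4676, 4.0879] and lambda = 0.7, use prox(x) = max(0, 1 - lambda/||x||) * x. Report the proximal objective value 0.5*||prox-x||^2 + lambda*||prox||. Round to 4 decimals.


Step 1: Compute ||x||.
||x|| = 7.6512
Step 2: Compute scaling factor.
scale = max(0, 1 - 0.7/7.6512) = 0.9085
Step 3: prox(x) = [-5.8759, 3.7139]
||prox(x)|| = 6.9512
Step 4: Proximal objective.
0.5*||prox-x||^2 = 0.245
lambda*||prox|| = 4.8658
Total = 5.1108


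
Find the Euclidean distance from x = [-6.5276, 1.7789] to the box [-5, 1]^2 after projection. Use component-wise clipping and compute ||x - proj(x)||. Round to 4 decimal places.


Project each component onto [-5, 1].
clip(-6.5276) = -5.0, clip(1.7789) = 1.0
Projection = [-5.0, 1.0]
Squared diffs: [2.3336, 0.6067]
Distance = sqrt(2.9403) = 1.7147


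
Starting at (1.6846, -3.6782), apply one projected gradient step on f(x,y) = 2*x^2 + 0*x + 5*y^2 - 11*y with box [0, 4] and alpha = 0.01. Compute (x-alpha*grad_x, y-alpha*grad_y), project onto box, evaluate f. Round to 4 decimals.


Step 1: Compute gradient at (1.6846, -3.6782).
grad_x = 2*2*1.6846 + 0 = 6.7384
grad_y = 2*5*-3.6782 - 11 = -47.782
Step 2: Gradient step.
x_raw = 1.6846 - 0.01*6.7384 = 1.6172
y_raw = -3.6782 - 0.01*-47.782 = -3.2004
Step 3: Project onto [0, 4].
x_proj = clip(1.6172) = 1.6172
y_proj = clip(-3.2004) = 0.0
Step 4: Evaluate f.
f(1.6172, 0.0) = 5.2308


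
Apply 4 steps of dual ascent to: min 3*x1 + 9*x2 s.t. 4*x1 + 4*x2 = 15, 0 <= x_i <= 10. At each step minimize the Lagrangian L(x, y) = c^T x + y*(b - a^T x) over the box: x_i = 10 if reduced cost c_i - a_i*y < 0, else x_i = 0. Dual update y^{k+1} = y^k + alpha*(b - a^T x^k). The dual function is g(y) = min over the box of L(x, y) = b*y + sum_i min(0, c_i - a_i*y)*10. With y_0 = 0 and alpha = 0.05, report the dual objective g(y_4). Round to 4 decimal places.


Dual ascent for LP: min 3*x1 + 9*x2, 4*x1 + 4*x2 = 15, 0 <= x_i <= 10
Step 1: y^k = 0.0, reduced costs: (3.0, 9.0)
  x^k = (0.0, 0.0), subgradient = b - a^T x = 15.0
  y^{k+1} = 0.0 + 0.05*15.0 = 0.75
Step 2: y^k = 0.75, reduced costs: (0.0, 6.0)
  x^k = (0.0, 0.0), subgradient = b - a^T x = 15.0
  y^{k+1} = 0.75 + 0.05*15.0 = 1.5
Step 3: y^k = 1.5, reduced costs: (-3.0, 3.0)
  x^k = (10.0, 0.0), subgradient = b - a^T x = -25.0
  y^{k+1} = 1.5 + 0.05*-25.0 = 0.25
Step 4: y^k = 0.25, reduced costs: (2.0, 8.0)
  x^k = (0.0, 0.0), subgradient = b - a^T x = 15.0
  y^{k+1} = 0.25 + 0.05*15.0 = 1.0
Dual objective at y_4 = 1.0: reduced costs (-1.0, 5.0), box minimizer x = (10.0, 0.0)
g(y_4) = b*y + (c1 - a1*y)*x1 + (c2 - a2*y)*x2 = 15*1.0 + (-1.0)*10.0 + 5.0*0.0 = 15.0 - 10.0 + 0.0 = 5.0


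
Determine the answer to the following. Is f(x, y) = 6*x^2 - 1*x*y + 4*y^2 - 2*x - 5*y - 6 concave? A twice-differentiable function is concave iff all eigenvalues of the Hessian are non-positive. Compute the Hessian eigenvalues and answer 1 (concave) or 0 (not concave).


The Hessian of f(x,y) = 6*x^2 - 1*x*y + 4*y^2 - 2*x - 5*y - 6 is:
H = [[12, -1], [-1, 8]]
Trace = 12 + 8 = 20
Determinant = 12*8 - (-1)^2 = 95
Discriminant = (20)^2 - 4*95 = 20.0
Eigenvalues: lambda_1 = 7.7639, lambda_2 = 12.2361
The function is not concave.

0


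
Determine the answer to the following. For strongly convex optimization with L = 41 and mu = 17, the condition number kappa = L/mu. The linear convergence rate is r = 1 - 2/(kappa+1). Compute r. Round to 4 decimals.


Step 1: Compute the condition number.
kappa = L/mu = 41/17 = 2.4118
Step 2: Compute the convergence rate.
r = 1 - 2/(kappa + 1) = 1 - 2*mu/(L + mu) = (L - mu)/(L + mu) = 24/58 = 0.4138


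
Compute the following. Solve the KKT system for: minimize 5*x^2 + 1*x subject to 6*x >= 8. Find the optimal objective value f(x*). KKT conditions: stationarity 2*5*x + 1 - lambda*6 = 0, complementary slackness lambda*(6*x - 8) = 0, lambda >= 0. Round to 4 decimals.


Step 1: Try lambda = 0 (constraint inactive).
x_unc = -1/(2*5) = -0.1
Check: 6*-0.1 = -0.6 < 8 -- violated!
Step 2: Constraint must be active: 6*x = 8
x* = 8/6 = 4/3 = 1.3333 (rounded; the exact value 4/3 is used below)
lambda = (2*5*(4/3) + 1)/6 = 2.3889
Step 3: Compute optimal value.
f(x*) = 5*(4/3)^2 + 1*(4/3) = 10.2222


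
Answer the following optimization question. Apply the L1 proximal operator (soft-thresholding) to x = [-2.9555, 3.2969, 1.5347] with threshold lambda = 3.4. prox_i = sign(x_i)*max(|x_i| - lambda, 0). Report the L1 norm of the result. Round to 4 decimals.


Soft-thresholding with lambda = 3.4:
prox(-2.9555) = sign(-2.9555)*max(|-2.9555| - 3.4, 0) = 0.0
prox(3.2969) = sign(3.2969)*max(|3.2969| - 3.4, 0) = 0.0
prox(1.5347) = sign(1.5347)*max(|1.5347| - 3.4, 0) = 0.0
prox(x) = [0.0, 0.0, 0.0]
||prox(x)||_1 = 0.0 + 0.0 + 0.0 = 0.0


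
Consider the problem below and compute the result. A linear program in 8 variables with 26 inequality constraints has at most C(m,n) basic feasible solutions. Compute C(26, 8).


Each vertex corresponds to some choice of n active constraints out of m, so the number of vertices is at most C(m, n) = m! / (n!(m-n)!).
m = 26, n = 8
Numerator: 26 * 25 * 24 * 23 * 22 * 21 * 20 * 19
Denominator: 8! = 40320
C(26, 8) = 1562275


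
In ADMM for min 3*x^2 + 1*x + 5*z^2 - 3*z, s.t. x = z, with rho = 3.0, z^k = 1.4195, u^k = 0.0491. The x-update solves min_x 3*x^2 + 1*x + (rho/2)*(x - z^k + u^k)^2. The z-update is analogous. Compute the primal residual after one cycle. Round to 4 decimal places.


ADMM iteration with rho = 3.0, z^k = 1.4195, u^k = 0.0491
Step 1: x-update.
Minimize 3*x^2 + 1*x + (3.0/2)*(x - 1.4195 + 0.0491)^2
FOC: (2*3 + 3.0)*x = -1 + 3.0*(1.4195 - 0.0491)
x^{k+1} = 0.3457
Step 2: z-update.
Minimize 5*z^2 - 3*z + (3.0/2)*(0.3457 - z + 0.0491)^2
FOC: (2*5 + 3.0)*z = 3 + 3.0*(0.3457 + 0.0491)
z^{k+1} = 0.3219
Step 3: u-update.
u^{k+1} = 0.0491 + 0.3457 - 0.3219 = 0.0729
Step 4: Primal residual = |0.3457 - 0.3219| = 0.0238


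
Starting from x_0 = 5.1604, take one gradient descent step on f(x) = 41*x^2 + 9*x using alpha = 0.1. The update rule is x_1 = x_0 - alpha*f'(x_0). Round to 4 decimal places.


We compute the gradient at x_0 and apply the update.
f'(x) = 82*x + 9
f'(5.1604) = 82*5.1604 + 9 = 432.1528
x_1 = 5.1604 - 0.1*432.1528 = -38.0549


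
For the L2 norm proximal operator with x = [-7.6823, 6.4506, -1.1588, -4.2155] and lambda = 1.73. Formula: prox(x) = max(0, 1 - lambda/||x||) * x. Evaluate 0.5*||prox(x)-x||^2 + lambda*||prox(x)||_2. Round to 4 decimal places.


Step 1: Compute ||x||.
||x|| = 10.9426
Step 2: Compute scaling factor.
scale = max(0, 1 - 1.73/10.9426) = 0.8419
Step 3: prox(x) = [-6.4677, 5.4308, -0.9756, -3.549]
||prox(x)|| = 9.2126
Step 4: Proximal objective.
0.5*||prox-x||^2 = 1.4965
lambda*||prox|| = 15.9378
Total = 17.4343


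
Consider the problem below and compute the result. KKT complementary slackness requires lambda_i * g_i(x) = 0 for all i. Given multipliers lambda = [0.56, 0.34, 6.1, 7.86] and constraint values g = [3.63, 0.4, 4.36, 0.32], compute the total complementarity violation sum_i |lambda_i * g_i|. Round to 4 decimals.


KKT complementary slackness check:
lambda_1 * g_1 = 0.56 * 3.63 = 2.0328
lambda_2 * g_2 = 0.34 * 0.4 = 0.136
lambda_3 * g_3 = 6.1 * 4.36 = 26.596
lambda_4 * g_4 = 7.86 * 0.32 = 2.5152
Total violation = 2.0328 + 0.136 + 26.596 + 2.5152 = 31.28


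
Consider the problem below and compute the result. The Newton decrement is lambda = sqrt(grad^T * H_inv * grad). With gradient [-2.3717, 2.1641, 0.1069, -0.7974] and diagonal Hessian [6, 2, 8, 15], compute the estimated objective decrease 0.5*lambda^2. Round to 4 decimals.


Step 1: H is diagonal, so H^(-1) * g = [-0.3953, 1.0821, 0.0134, -0.0532].
Step 2: g^T H^(-1) g = sum_i g_i^2 / H_ii
  = (-2.3717)^2/6 + (2.1641)^2/2 + (0.1069)^2/8 + (-0.7974)^2/15
  = 0.9375 + 2.3417 + 0.0014 + 0.0424 = 3.323
Step 3: Objective decrease = 0.5 * g^T H^(-1) g = 1.6615


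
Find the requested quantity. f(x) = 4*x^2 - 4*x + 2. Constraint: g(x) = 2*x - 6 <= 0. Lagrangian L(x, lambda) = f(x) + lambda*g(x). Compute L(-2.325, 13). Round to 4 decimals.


Step 1: Evaluate f(x).
f(-2.325) = 4*(-2.325)^2 - 4*(-2.325) + 2 = 32.9225
Step 2: Evaluate g(x).
g(-2.325) = 2*-2.325 - 6 = -10.65
Step 3: Compute Lagrangian.
L = 32.9225 + 13*-10.65 = -105.5275


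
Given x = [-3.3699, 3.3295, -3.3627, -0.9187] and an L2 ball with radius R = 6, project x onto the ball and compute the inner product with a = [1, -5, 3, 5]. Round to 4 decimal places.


Step 1: Compute ||x|| (intermediates to 6 decimals).
||x|| = sqrt((-3.3699)^2 + 3.3295^2 + (-3.3627)^2 + (-0.9187)^2) = 5.881629
Step 2: Project.
Since ||x|| <= R, proj = x (no scaling needed).
proj(x) = [-3.3699, 3.3295, -3.3627, -0.9187]
Step 3: Dot product.
a^T * proj(x) = 1*(-3.3699) - 5*3.3295 + 3*(-3.3627) + 5*(-0.9187) = -34.699


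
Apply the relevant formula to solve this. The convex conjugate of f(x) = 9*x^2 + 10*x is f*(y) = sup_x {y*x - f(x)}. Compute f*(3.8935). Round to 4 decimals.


f*(y) = sup_x {y*x - a*x^2 - b*x} = sup_x {(y-b)*x - a*x^2}
FOC: (y - b) - 2a*x = 0 => x* = (y - b)/(2a)
x* = (3.8935 - 10)/(2*9) = -0.3393
f*(3.8935) = (y-b)^2/(4a) = (3.8935 - 10)^2/(4*9)
= 37.2893/36 = 1.0358


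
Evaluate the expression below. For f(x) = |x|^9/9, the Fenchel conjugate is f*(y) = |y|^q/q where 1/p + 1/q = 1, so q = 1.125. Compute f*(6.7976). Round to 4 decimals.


The conjugate exponent q satisfies 1/p + 1/q = 1.
p = 9, so q = 9/(9 - 1) = 1.125
|y|^q = 6.7976^1.125 = 8.6377
f*(6.7976) = 8.6377 / 1.125 = 7.678


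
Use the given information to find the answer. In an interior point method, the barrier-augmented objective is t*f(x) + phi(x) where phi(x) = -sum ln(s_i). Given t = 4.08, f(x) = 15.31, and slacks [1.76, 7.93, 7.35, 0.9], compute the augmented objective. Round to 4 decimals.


Step 1: Compute log-barrier.
ln values: [0.5653, 2.0707, 1.9947, -0.1054]
phi = -(0.5653 + 2.0707 + 1.9947 - 0.1054) = -4.5253
Step 2: Compute augmented objective.
t*f(x) = 4.08*15.31 = 62.4648
Total = 62.4648 - 4.5253 = 57.9395


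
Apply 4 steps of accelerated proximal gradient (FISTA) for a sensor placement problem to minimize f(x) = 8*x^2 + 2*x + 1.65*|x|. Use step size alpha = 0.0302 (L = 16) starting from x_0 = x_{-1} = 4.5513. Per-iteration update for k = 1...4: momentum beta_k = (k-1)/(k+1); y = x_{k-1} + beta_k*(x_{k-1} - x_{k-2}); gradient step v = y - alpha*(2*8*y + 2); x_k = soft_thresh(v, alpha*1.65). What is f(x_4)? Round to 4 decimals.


FISTA on f(x) = 8*x^2 + 2*x + 1.65*|x|
L = 16, alpha = 0.0302
Iteration 1: beta = 0.0, y = 4.5513 + 0.0*(4.5513 - 4.5513) = 4.5513
  grad(y) = 74.8208, v = y - alpha*grad = 2.2917
  prox(v) = soft_thresh(2.2917, 0.0498) = 2.2419
Iteration 2: beta = 0.3333, y = 2.2419 + 0.3333*(2.2419 - 4.5513) = 1.4721
  grad(y) = 25.5532, v = y - alpha*grad = 0.7004
  prox(v) = soft_thresh(0.7004, 0.0498) = 0.6505
Iteration 3: beta = 0.5, y = 0.6505 + 0.5*(0.6505 - 2.2419) = -0.1451
  grad(y) = -0.3221, v = y - alpha*grad = -0.1354
  prox(v) = soft_thresh(-0.1354, 0.0498) = -0.0856
Iteration 4: beta = 0.6, y = -0.0856 + 0.6*(-0.0856 - 0.6505) = -0.5272
  grad(y) = -6.4359, v = y - alpha*grad = -0.3329
  prox(v) = soft_thresh(-0.3329, 0.0498) = -0.283
f(x_4) = 8*(-0.283)^2 + 2*(-0.283) + 1.65*|-0.283| = 0.5419


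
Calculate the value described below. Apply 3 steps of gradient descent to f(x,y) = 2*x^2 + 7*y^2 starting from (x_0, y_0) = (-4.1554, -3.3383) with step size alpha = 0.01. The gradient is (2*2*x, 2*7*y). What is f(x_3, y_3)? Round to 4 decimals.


Gradient descent on f(x,y) = 2*x^2 + 7*y^2.
Starting point: (-4.1554, -3.3383), alpha = 0.01
Step 1: grad_x = 2*2*-4.1554 = -16.6216, grad_y = 2*7*-3.3383 = -46.7362
  x_1 = -4.1554 - 0.01*-16.6216 = -3.9892
  y_1 = -3.3383 - 0.01*-46.7362 = -2.8709
Step 2: grad_x = 2*2*-3.9892 = -15.9567, grad_y = 2*7*-2.8709 = -40.1931
  x_2 = -3.9892 - 0.01*-15.9567 = -3.8296
  y_2 = -2.8709 - 0.01*-40.1931 = -2.469
Step 3: grad_x = 2*2*-3.8296 = -15.3185, grad_y = 2*7*-2.469 = -34.5661
  x_3 = -3.8296 - 0.01*-15.3185 = -3.6764
  y_3 = -2.469 - 0.01*-34.5661 = -2.1233
f(-3.6764, -2.1233) = 2*(-3.6764)^2 + 7*(-2.1233)^2 = 58.5925


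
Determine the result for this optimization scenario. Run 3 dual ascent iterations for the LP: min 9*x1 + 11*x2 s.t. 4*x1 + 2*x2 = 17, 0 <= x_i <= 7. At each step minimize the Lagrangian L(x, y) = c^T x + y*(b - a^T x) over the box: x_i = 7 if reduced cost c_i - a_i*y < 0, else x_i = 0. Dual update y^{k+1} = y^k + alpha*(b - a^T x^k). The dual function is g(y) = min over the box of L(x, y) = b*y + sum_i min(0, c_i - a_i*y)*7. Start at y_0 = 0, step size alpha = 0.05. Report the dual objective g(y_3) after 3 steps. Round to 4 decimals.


Dual ascent for LP: min 9*x1 + 11*x2, 4*x1 + 2*x2 = 17, 0 <= x_i <= 7
Step 1: y^k = 0.0, reduced costs: (9.0, 11.0)
  x^k = (0.0, 0.0), subgradient = b - a^T x = 17.0
  y^{k+1} = 0.0 + 0.05*17.0 = 0.85
Step 2: y^k = 0.85, reduced costs: (5.6, 9.3)
  x^k = (0.0, 0.0), subgradient = b - a^T x = 17.0
  y^{k+1} = 0.85 + 0.05*17.0 = 1.7
Step 3: y^k = 1.7, reduced costs: (2.2, 7.6)
  x^k = (0.0, 0.0), subgradient = b - a^T x = 17.0
  y^{k+1} = 1.7 + 0.05*17.0 = 2.55
Dual objective at y_3 = 2.55: reduced costs (-1.2, 5.9), box minimizer x = (7.0, 0.0)
g(y_3) = b*y + (c1 - a1*y)*x1 + (c2 - a2*y)*x2 = 17*2.55 + (-1.2)*7.0 + 5.9*0.0 = 43.35 - 8.4 + 0.0 = 34.95


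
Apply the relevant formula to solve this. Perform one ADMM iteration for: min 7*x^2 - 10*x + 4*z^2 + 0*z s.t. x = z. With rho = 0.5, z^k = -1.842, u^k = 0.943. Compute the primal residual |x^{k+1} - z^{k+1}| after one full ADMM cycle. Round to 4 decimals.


ADMM iteration with rho = 0.5, z^k = -1.842, u^k = 0.943
Step 1: x-update.
Minimize 7*x^2 - 10*x + (0.5/2)*(x + 1.842 + 0.943)^2
FOC: (2*7 + 0.5)*x = 10 + 0.5*(-1.842 - 0.943)
x^{k+1} = 0.5936
Step 2: z-update.
Minimize 4*z^2 + 0*z + (0.5/2)*(0.5936 - z + 0.943)^2
FOC: (2*4 + 0.5)*z = 0 + 0.5*(0.5936 + 0.943)
z^{k+1} = 0.0904
Step 3: u-update.
u^{k+1} = 0.943 + 0.5936 - 0.0904 = 1.4462
Step 4: Primal residual = |0.5936 - 0.0904| = 0.5032


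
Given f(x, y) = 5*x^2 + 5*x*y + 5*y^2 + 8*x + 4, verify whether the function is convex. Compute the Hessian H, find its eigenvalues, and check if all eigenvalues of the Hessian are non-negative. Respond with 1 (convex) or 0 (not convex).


The Hessian of f(x,y) = 5*x^2 + 5*x*y + 5*y^2 + 8*x + 4 is:
H = [[10, 5], [5, 10]]
Trace = 10 + 10 = 20
Determinant = 10*10 - (5)^2 = 75
Discriminant = (20)^2 - 4*75 = 100.0
Eigenvalues: lambda_1 = 5.0, lambda_2 = 15.0
The function is convex.

1


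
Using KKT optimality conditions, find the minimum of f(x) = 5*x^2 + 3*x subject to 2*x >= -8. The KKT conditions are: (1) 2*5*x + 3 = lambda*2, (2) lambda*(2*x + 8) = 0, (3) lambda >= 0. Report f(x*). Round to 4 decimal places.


Step 1: Try lambda = 0 (constraint inactive).
Stationarity: 2*5*x + 3 = 0
x* = -3/(2*5) = -0.3
Check constraint: 2*-0.3 = -0.6 >= -8 -- satisfied.
Step 2: Compute optimal value.
f(x*) = 5*(-0.3)^2 + 3*(-0.3) = -0.45


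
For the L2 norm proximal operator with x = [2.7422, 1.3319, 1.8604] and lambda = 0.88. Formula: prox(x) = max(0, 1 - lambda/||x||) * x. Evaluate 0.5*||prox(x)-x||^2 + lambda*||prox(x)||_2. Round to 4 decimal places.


Step 1: Compute ||x||.
||x|| = 3.5714
Step 2: Compute scaling factor.
scale = max(0, 1 - 0.88/3.5714) = 0.7536
Step 3: prox(x) = [2.0665, 1.0037, 1.402]
||prox(x)|| = 2.6914
Step 4: Proximal objective.
0.5*||prox-x||^2 = 0.3872
lambda*||prox|| = 2.3684
Total = 2.7556


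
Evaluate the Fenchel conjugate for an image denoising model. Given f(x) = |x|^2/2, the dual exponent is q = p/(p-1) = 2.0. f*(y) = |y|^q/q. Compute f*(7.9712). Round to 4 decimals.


The conjugate exponent q satisfies 1/p + 1/q = 1.
p = 2, so q = 2/(2 - 1) = 2.0
|y|^q = 7.9712^2.0 = 63.54
f*(7.9712) = 63.54 / 2.0 = 31.77


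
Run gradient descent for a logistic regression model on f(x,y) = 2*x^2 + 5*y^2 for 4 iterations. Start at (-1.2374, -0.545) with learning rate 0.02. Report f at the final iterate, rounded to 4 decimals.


Gradient descent on f(x,y) = 2*x^2 + 5*y^2.
Starting point: (-1.2374, -0.545), alpha = 0.02
Step 1: grad_x = 2*2*-1.2374 = -4.9496, grad_y = 2*5*-0.545 = -5.45
  x_1 = -1.2374 - 0.02*-4.9496 = -1.1384
  y_1 = -0.545 - 0.02*-5.45 = -0.436
Step 2: grad_x = 2*2*-1.1384 = -4.5536, grad_y = 2*5*-0.436 = -4.36
  x_2 = -1.1384 - 0.02*-4.5536 = -1.0473
  y_2 = -0.436 - 0.02*-4.36 = -0.3488
Step 3: grad_x = 2*2*-1.0473 = -4.1893, grad_y = 2*5*-0.3488 = -3.488
  x_3 = -1.0473 - 0.02*-4.1893 = -0.9635
  y_3 = -0.3488 - 0.02*-3.488 = -0.279
Step 4: grad_x = 2*2*-0.9635 = -3.8542, grad_y = 2*5*-0.279 = -2.7904
  x_4 = -0.9635 - 0.02*-3.8542 = -0.8865
  y_4 = -0.279 - 0.02*-2.7904 = -0.2232
f(-0.8865, -0.2232) = 2*(-0.8865)^2 + 5*(-0.2232)^2 = 1.8208


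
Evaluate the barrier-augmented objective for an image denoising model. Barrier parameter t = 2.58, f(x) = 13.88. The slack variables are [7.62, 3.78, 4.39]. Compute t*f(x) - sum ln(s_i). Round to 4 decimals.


Step 1: Compute log-barrier.
ln values: [2.0308, 1.3297, 1.4793]
phi = -(2.0308 + 1.3297 + 1.4793) = -4.8398
Step 2: Compute augmented objective.
t*f(x) = 2.58*13.88 = 35.8104
Total = 35.8104 - 4.8398 = 30.9706


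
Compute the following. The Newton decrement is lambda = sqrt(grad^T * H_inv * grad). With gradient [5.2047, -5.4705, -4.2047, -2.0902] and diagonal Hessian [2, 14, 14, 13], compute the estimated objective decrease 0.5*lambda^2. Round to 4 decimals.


Step 1: H is diagonal, so H^(-1) * g = [2.6024, -0.3908, -0.3003, -0.1608].
Step 2: g^T H^(-1) g = sum_i g_i^2 / H_ii
  = (5.2047)^2/2 + (-5.4705)^2/14 + (-4.2047)^2/14 + (-2.0902)^2/13
  = 13.5445 + 2.1376 + 1.2628 + 0.3361 = 17.2809
Step 3: Objective decrease = 0.5 * g^T H^(-1) g = 8.6405


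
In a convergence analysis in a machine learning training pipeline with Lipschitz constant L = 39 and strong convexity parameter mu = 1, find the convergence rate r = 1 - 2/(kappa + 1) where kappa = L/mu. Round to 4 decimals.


Step 1: Compute the condition number.
kappa = L/mu = 39/1 = 39.0
Step 2: Compute the convergence rate.
r = 1 - 2/(kappa + 1) = 1 - 2*mu/(L + mu) = (L - mu)/(L + mu) = 38/40 = 0.95


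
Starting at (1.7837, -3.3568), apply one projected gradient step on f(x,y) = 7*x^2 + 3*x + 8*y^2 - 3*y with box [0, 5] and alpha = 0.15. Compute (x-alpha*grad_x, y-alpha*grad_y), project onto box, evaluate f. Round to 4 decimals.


Step 1: Compute gradient at (1.7837, -3.3568).
grad_x = 2*7*1.7837 + 3 = 27.9718
grad_y = 2*8*-3.3568 - 3 = -56.7088
Step 2: Gradient step.
x_raw = 1.7837 - 0.15*27.9718 = -2.4121
y_raw = -3.3568 - 0.15*-56.7088 = 5.1495
Step 3: Project onto [0, 5].
x_proj = clip(-2.4121) = 0.0
y_proj = clip(5.1495) = 5.0
Step 4: Evaluate f.
f(0.0, 5.0) = 185.0


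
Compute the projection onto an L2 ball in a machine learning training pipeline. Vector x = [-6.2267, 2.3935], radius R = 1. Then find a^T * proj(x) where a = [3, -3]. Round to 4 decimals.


Step 1: Compute ||x|| (intermediates to 6 decimals).
||x|| = sqrt((-6.2267)^2 + 2.3935^2) = 6.67088
Step 2: Project.
Since ||x|| > R, scale = R/||x|| = 1/6.67088 = 0.149905, proj(x) = scale * x
proj(x) = [-0.933413, 0.358798]
Step 3: Dot product.
a^T * proj(x) = 3*(-0.933413) - 3*0.358798 = -3.8766


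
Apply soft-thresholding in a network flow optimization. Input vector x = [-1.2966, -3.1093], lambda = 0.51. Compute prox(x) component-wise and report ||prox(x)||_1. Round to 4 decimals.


Soft-thresholding with lambda = 0.51:
prox(-1.2966) = sign(-1.2966)*max(|-1.2966| - 0.51, 0) = -0.7866
prox(-3.1093) = sign(-3.1093)*max(|-3.1093| - 0.51, 0) = -2.5993
prox(x) = [-0.7866, -2.5993]
||prox(x)||_1 = 0.7866 + 2.5993 = 3.3859


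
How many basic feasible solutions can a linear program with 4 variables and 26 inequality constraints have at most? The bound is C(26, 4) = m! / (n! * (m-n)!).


Each vertex corresponds to some choice of n active constraints out of m, so the number of vertices is at most C(m, n) = m! / (n!(m-n)!).
m = 26, n = 4
Numerator: 26 * 25 * 24 * 23
Denominator: 4! = 24
C(26, 4) = 14950


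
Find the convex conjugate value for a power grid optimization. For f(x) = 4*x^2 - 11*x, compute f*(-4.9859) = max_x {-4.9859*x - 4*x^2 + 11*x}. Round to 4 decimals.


f*(y) = sup_x {y*x - a*x^2 - b*x} = sup_x {(y-b)*x - a*x^2}
FOC: (y - b) - 2a*x = 0 => x* = (y - b)/(2a)
x* = (-4.9859 + 11)/(2*4) = 0.7518
f*(-4.9859) = (y-b)^2/(4a) = (-4.9859 + 11)^2/(4*4)
= 36.1694/16 = 2.2606


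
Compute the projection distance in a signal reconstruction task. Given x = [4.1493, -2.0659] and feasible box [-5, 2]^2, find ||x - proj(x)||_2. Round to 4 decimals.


Project each component onto [-5, 2].
clip(4.1493) = 2.0, clip(-2.0659) = -2.0659
Projection = [2.0, -2.0659]
Squared diffs: [4.6195, 0.0]
Distance = sqrt(4.6195) = 2.1493


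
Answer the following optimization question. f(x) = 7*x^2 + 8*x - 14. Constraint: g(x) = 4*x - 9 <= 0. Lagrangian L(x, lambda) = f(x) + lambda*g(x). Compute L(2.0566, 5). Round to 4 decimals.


Step 1: Evaluate f(x).
f(2.0566) = 7*2.0566^2 + 8*2.0566 - 14 = 32.06
Step 2: Evaluate g(x).
g(2.0566) = 4*2.0566 - 9 = -0.7736
Step 3: Compute Lagrangian.
L = 32.06 + 5*-0.7736 = 28.192


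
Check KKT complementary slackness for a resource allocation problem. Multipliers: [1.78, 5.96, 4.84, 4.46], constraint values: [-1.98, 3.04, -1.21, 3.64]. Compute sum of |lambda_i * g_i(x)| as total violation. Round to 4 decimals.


KKT complementary slackness check:
lambda_1 * g_1 = 1.78 * -1.98 = -3.5244
lambda_2 * g_2 = 5.96 * 3.04 = 18.1184
lambda_3 * g_3 = 4.84 * -1.21 = -5.8564
lambda_4 * g_4 = 4.46 * 3.64 = 16.2344
Total violation = 3.5244 + 18.1184 + 5.8564 + 16.2344 = 43.7336


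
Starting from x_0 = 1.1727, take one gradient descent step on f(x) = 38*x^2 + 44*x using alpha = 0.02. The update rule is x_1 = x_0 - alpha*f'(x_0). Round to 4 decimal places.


We compute the gradient at x_0 and apply the update.
f'(x) = 76*x + 44
f'(1.1727) = 76*1.1727 + 44 = 133.1252
x_1 = 1.1727 - 0.02*133.1252 = -1.4898


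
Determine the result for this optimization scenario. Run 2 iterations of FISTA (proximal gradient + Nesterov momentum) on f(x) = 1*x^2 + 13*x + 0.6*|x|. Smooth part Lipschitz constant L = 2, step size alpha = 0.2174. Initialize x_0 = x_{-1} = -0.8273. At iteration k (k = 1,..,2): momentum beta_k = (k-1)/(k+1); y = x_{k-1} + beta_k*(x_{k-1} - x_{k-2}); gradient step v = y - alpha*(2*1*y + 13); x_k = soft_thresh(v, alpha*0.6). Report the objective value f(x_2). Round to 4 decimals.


FISTA on f(x) = 1*x^2 + 13*x + 0.6*|x|
L = 2, alpha = 0.2174
Iteration 1: beta = 0.0, y = -0.8273 + 0.0*(-0.8273 + 0.8273) = -0.8273
  grad(y) = 11.3454, v = y - alpha*grad = -3.2938
  prox(v) = soft_thresh(-3.2938, 0.1304) = -3.1633
Iteration 2: beta = 0.3333, y = -3.1633 + 0.3333*(-3.1633 + 0.8273) = -3.942
  grad(y) = 5.1159, v = y - alpha*grad = -5.0542
  prox(v) = soft_thresh(-5.0542, 0.1304) = -4.9238
f(x_2) = 1*(-4.9238)^2 + 13*(-4.9238) + 0.6*|-4.9238| = -36.8113


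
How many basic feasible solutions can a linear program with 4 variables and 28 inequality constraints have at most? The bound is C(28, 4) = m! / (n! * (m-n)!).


Each vertex corresponds to some choice of n active constraints out of m, so the number of vertices is at most C(m, n) = m! / (n!(m-n)!).
m = 28, n = 4
Numerator: 28 * 27 * 26 * 25
Denominator: 4! = 24
C(28, 4) = 20475


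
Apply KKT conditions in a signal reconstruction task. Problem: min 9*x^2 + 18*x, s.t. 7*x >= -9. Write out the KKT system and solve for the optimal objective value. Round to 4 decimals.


Step 1: Try lambda = 0 (constraint inactive).
Stationarity: 2*9*x + 18 = 0
x* = -18/(2*9) = -1.0
Check constraint: 7*-1.0 = -7.0 >= -9 -- satisfied.
Step 2: Compute optimal value.
f(x*) = 9*(-1.0)^2 + 18*(-1.0) = -9.0


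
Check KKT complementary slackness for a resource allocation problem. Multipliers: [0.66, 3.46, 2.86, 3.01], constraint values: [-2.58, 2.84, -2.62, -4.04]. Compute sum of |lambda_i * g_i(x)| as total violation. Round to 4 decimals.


KKT complementary slackness check:
lambda_1 * g_1 = 0.66 * -2.58 = -1.7028
lambda_2 * g_2 = 3.46 * 2.84 = 9.8264
lambda_3 * g_3 = 2.86 * -2.62 = -7.4932
lambda_4 * g_4 = 3.01 * -4.04 = -12.1604
Total violation = 1.7028 + 9.8264 + 7.4932 + 12.1604 = 31.1828


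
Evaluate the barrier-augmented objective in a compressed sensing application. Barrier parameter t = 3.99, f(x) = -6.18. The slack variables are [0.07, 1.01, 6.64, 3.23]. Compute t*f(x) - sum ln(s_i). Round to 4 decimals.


Step 1: Compute log-barrier.
ln values: [-2.6593, 0.01, 1.8931, 1.1725]
phi = -(-2.6593 + 0.01 + 1.8931 + 1.1725) = -0.4163
Step 2: Compute augmented objective.
t*f(x) = 3.99*-6.18 = -24.6582
Total = -24.6582 - 0.4163 = -25.0745


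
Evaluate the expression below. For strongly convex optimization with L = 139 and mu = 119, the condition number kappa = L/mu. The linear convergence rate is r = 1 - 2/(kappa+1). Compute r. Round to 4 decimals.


Step 1: Compute the condition number.
kappa = L/mu = 139/119 = 1.1681
Step 2: Compute the convergence rate.
r = 1 - 2/(kappa + 1) = 1 - 2*mu/(L + mu) = (L - mu)/(L + mu) = 20/258 = 0.0775


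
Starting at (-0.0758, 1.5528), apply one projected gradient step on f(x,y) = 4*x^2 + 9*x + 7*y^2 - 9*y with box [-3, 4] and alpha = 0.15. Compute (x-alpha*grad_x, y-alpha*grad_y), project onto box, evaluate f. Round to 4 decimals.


Step 1: Compute gradient at (-0.0758, 1.5528).
grad_x = 2*4*-0.0758 + 9 = 8.3936
grad_y = 2*7*1.5528 - 9 = 12.7392
Step 2: Gradient step.
x_raw = -0.0758 - 0.15*8.3936 = -1.3348
y_raw = 1.5528 - 0.15*12.7392 = -0.3581
Step 3: Project onto [-3, 4].
x_proj = clip(-1.3348) = -1.3348
y_proj = clip(-0.3581) = -0.3581
Step 4: Evaluate f.
f(-1.3348, -0.3581) = -0.7661


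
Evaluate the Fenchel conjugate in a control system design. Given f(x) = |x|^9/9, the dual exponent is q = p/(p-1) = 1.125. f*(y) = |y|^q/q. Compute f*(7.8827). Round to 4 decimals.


The conjugate exponent q satisfies 1/p + 1/q = 1.
p = 9, so q = 9/(9 - 1) = 1.125
|y|^q = 7.8827^1.125 = 10.2037
f*(7.8827) = 10.2037 / 1.125 = 9.07


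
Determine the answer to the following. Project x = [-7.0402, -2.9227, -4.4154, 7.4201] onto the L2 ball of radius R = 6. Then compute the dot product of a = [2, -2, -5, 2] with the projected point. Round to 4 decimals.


Step 1: Compute ||x|| (intermediates to 6 decimals).
||x|| = sqrt((-7.0402)^2 + (-2.9227)^2 + (-4.4154)^2 + 7.4201^2) = 11.517822
Step 2: Project.
Since ||x|| > R, scale = R/||x|| = 6/11.517822 = 0.520932, proj(x) = scale * x
proj(x) = [-3.667465, -1.522528, -2.300123, 3.865368]
Step 3: Dot product.
a^T * proj(x) = 2*(-3.667465) - 2*(-1.522528) - 5*(-2.300123) + 2*3.865368 = 14.9415


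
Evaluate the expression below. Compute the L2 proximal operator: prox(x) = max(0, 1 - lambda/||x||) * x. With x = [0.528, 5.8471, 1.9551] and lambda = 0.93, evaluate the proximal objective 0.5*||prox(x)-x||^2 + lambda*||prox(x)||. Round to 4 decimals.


Step 1: Compute ||x||.
||x|| = 6.1879
Step 2: Compute scaling factor.
scale = max(0, 1 - 0.93/6.1879) = 0.8497
Step 3: prox(x) = [0.4486, 4.9683, 1.6613]
||prox(x)|| = 5.2579
Step 4: Proximal objective.
0.5*||prox-x||^2 = 0.4325
lambda*||prox|| = 4.8898
Total = 5.3223


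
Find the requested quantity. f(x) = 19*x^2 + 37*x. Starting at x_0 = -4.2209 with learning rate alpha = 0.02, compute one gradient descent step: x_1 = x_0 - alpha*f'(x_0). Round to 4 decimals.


We compute the gradient at x_0 and apply the update.
f'(x) = 38*x + 37
f'(-4.2209) = 38*-4.2209 + 37 = -123.3942
x_1 = -4.2209 - 0.02*-123.3942 = -1.753


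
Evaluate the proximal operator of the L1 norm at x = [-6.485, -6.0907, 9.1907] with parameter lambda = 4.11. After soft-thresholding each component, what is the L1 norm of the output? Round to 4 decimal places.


Soft-thresholding with lambda = 4.11:
prox(-6.485) = sign(-6.485)*max(|-6.485| - 4.11, 0) = -2.375
prox(-6.0907) = sign(-6.0907)*max(|-6.0907| - 4.11, 0) = -1.9807
prox(9.1907) = sign(9.1907)*max(|9.1907| - 4.11, 0) = 5.0807
prox(x) = [-2.375, -1.9807, 5.0807]
||prox(x)||_1 = 2.375 + 1.9807 + 5.0807 = 9.4364


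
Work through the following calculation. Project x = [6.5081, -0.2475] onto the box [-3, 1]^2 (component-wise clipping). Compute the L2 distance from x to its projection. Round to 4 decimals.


Project each component onto [-3, 1].
clip(6.5081) = 1.0, clip(-0.2475) = -0.2475
Projection = [1.0, -0.2475]
Squared diffs: [30.3392, 0.0]
Distance = sqrt(30.3392) = 5.5081


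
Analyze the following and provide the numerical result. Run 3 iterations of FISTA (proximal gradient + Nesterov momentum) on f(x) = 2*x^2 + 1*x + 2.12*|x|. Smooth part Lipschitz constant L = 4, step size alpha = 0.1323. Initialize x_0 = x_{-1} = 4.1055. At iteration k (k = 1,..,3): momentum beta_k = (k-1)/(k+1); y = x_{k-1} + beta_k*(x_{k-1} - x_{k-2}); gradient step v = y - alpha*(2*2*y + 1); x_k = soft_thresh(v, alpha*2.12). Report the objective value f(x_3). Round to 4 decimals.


FISTA on f(x) = 2*x^2 + 1*x + 2.12*|x|
L = 4, alpha = 0.1323
Iteration 1: beta = 0.0, y = 4.1055 + 0.0*(4.1055 - 4.1055) = 4.1055
  grad(y) = 17.422, v = y - alpha*grad = 1.8006
  prox(v) = soft_thresh(1.8006, 0.2805) = 1.5201
Iteration 2: beta = 0.3333, y = 1.5201 + 0.3333*(1.5201 - 4.1055) = 0.6583
  grad(y) = 3.6332, v = y - alpha*grad = 0.1776
  prox(v) = soft_thresh(0.1776, 0.2805) = 0.0
Iteration 3: beta = 0.5, y = 0.0 + 0.5*(0.0 - 1.5201) = -0.76
  grad(y) = -2.0402, v = y - alpha*grad = -0.4901
  prox(v) = soft_thresh(-0.4901, 0.2805) = -0.2097
f(x_3) = 2*(-0.2097)^2 + 1*(-0.2097) + 2.12*|-0.2097| = 0.3227


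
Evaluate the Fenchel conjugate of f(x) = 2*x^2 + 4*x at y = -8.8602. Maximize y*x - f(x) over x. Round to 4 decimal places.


f*(y) = sup_x {y*x - a*x^2 - b*x} = sup_x {(y-b)*x - a*x^2}
FOC: (y - b) - 2a*x = 0 => x* = (y - b)/(2a)
x* = (-8.8602 - 4)/(2*2) = -3.2151
f*(-8.8602) = (y-b)^2/(4a) = (-8.8602 - 4)^2/(4*2)
= 165.3847/8 = 20.6731


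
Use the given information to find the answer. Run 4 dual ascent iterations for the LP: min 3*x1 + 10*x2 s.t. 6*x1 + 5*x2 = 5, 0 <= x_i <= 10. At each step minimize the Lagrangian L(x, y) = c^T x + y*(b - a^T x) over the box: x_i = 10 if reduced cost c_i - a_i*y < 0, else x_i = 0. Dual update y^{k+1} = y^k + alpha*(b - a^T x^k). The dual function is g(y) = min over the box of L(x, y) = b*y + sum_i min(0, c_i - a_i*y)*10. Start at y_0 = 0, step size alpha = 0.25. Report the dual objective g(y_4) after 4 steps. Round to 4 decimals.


Dual ascent for LP: min 3*x1 + 10*x2, 6*x1 + 5*x2 = 5, 0 <= x_i <= 10
Step 1: y^k = 0.0, reduced costs: (3.0, 10.0)
  x^k = (0.0, 0.0), subgradient = b - a^T x = 5.0
  y^{k+1} = 0.0 + 0.25*5.0 = 1.25
Step 2: y^k = 1.25, reduced costs: (-4.5, 3.75)
  x^k = (10.0, 0.0), subgradient = b - a^T x = -55.0
  y^{k+1} = 1.25 + 0.25*-55.0 = -12.5
Step 3: y^k = -12.5, reduced costs: (78.0, 72.5)
  x^k = (0.0, 0.0), subgradient = b - a^T x = 5.0
  y^{k+1} = -12.5 + 0.25*5.0 = -11.25
Step 4: y^k = -11.25, reduced costs: (70.5, 66.25)
  x^k = (0.0, 0.0), subgradient = b - a^T x = 5.0
  y^{k+1} = -11.25 + 0.25*5.0 = -10.0
Dual objective at y_4 = -10.0: reduced costs (63.0, 60.0), box minimizer x = (0.0, 0.0)
g(y_4) = b*y + (c1 - a1*y)*x1 + (c2 - a2*y)*x2 = 5*(-10.0) + 63.0*0.0 + 60.0*0.0 = -50.0 + 0.0 + 0.0 = -50.0


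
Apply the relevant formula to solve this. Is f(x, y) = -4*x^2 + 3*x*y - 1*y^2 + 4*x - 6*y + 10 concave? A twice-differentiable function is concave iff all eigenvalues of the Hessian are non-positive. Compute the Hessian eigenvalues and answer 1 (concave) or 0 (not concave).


The Hessian of f(x,y) = -4*x^2 + 3*x*y - 1*y^2 + 4*x - 6*y + 10 is:
H = [[-8, 3], [3, -2]]
Trace = -8 - 2 = -10
Determinant = -8*-2 - (3)^2 = 7
Discriminant = (-10)^2 - 4*7 = 72.0
Eigenvalues: lambda_1 = -9.2426, lambda_2 = -0.7574
The function is concave.

1


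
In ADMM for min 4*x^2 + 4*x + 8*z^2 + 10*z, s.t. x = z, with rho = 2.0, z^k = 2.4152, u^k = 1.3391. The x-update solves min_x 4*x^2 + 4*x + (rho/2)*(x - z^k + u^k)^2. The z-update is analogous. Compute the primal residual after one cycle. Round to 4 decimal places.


ADMM iteration with rho = 2.0, z^k = 2.4152, u^k = 1.3391
Step 1: x-update.
Minimize 4*x^2 + 4*x + (2.0/2)*(x - 2.4152 + 1.3391)^2
FOC: (2*4 + 2.0)*x = -4 + 2.0*(2.4152 - 1.3391)
x^{k+1} = -0.1848
Step 2: z-update.
Minimize 8*z^2 + 10*z + (2.0/2)*(-0.1848 - z + 1.3391)^2
FOC: (2*8 + 2.0)*z = -10 + 2.0*(-0.1848 + 1.3391)
z^{k+1} = -0.4273
Step 3: u-update.
u^{k+1} = 1.3391 - 0.1848 + 0.4273 = 1.5816
Step 4: Primal residual = |-0.1848 + 0.4273| = 0.2425


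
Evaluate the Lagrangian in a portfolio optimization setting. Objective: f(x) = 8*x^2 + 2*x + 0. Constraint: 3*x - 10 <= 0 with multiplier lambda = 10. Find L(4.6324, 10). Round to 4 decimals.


Step 1: Evaluate f(x).
f(4.6324) = 8*4.6324^2 + 2*4.6324 + 0 = 180.9378
Step 2: Evaluate g(x).
g(4.6324) = 3*4.6324 - 10 = 3.8972
Step 3: Compute Lagrangian.
L = 180.9378 + 10*3.8972 = 219.9098


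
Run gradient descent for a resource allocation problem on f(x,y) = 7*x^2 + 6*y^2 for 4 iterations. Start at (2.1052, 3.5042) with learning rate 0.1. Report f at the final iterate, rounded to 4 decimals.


Gradient descent on f(x,y) = 7*x^2 + 6*y^2.
Starting point: (2.1052, 3.5042), alpha = 0.1
Step 1: grad_x = 2*7*2.1052 = 29.4728, grad_y = 2*6*3.5042 = 42.0504
  x_1 = 2.1052 - 0.1*29.4728 = -0.8421
  y_1 = 3.5042 - 0.1*42.0504 = -0.7008
Step 2: grad_x = 2*7*-0.8421 = -11.7891, grad_y = 2*6*-0.7008 = -8.4101
  x_2 = -0.8421 - 0.1*-11.7891 = 0.3368
  y_2 = -0.7008 - 0.1*-8.4101 = 0.1402
Step 3: grad_x = 2*7*0.3368 = 4.7156, grad_y = 2*6*0.1402 = 1.682
  x_3 = 0.3368 - 0.1*4.7156 = -0.1347
  y_3 = 0.1402 - 0.1*1.682 = -0.028
Step 4: grad_x = 2*7*-0.1347 = -1.8863, grad_y = 2*6*-0.028 = -0.3364
  x_4 = -0.1347 - 0.1*-1.8863 = 0.0539
  y_4 = -0.028 - 0.1*-0.3364 = 0.0056
f(0.0539, 0.0056) = 7*0.0539^2 + 6*0.0056^2 = 0.0205


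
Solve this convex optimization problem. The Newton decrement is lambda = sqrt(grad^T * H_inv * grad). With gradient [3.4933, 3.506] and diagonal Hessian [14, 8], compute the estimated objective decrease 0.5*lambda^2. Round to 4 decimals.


Step 1: H is diagonal, so H^(-1) * g = [0.2495, 0.4383].
Step 2: g^T H^(-1) g = sum_i g_i^2 / H_ii
  = (3.4933)^2/14 + (3.506)^2/8
  = 0.8717 + 1.5365 = 2.4082
Step 3: Objective decrease = 0.5 * g^T H^(-1) g = 1.2041


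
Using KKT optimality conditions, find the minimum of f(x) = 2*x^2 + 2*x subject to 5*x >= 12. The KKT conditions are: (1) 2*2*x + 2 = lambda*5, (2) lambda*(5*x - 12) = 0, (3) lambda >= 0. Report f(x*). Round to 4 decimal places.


Step 1: Try lambda = 0 (constraint inactive).
x_unc = -2/(2*2) = -0.5
Check: 5*-0.5 = -2.5 < 12 -- violated!
Step 2: Constraint must be active: 5*x = 12
x* = 12/5 = 2.4
lambda = (2*2*2.4 + 2)/5 = 2.32
Step 3: Compute optimal value.
f(x*) = 2*2.4^2 + 2*2.4 = 16.32


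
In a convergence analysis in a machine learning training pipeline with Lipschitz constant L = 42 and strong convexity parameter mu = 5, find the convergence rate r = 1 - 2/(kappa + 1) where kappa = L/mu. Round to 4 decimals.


Step 1: Compute the condition number.
kappa = L/mu = 42/5 = 8.4
Step 2: Compute the convergence rate.
r = 1 - 2/(kappa + 1) = 1 - 2*mu/(L + mu) = (L - mu)/(L + mu) = 37/47 = 0.7872


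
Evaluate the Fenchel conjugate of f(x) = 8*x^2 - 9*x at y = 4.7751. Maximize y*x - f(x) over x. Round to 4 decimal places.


f*(y) = sup_x {y*x - a*x^2 - b*x} = sup_x {(y-b)*x - a*x^2}
FOC: (y - b) - 2a*x = 0 => x* = (y - b)/(2a)
x* = (4.7751 + 9)/(2*8) = 0.8609
f*(4.7751) = (y-b)^2/(4a) = (4.7751 + 9)^2/(4*8)
= 189.7534/32 = 5.9298


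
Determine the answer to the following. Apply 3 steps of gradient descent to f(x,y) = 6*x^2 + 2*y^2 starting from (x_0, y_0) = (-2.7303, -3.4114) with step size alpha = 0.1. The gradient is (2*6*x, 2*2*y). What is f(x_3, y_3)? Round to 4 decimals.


Gradient descent on f(x,y) = 6*x^2 + 2*y^2.
Starting point: (-2.7303, -3.4114), alpha = 0.1
Step 1: grad_x = 2*6*-2.7303 = -32.7636, grad_y = 2*2*-3.4114 = -13.6456
  x_1 = -2.7303 - 0.1*-32.7636 = 0.5461
  y_1 = -3.4114 - 0.1*-13.6456 = -2.0468
Step 2: grad_x = 2*6*0.5461 = 6.5527, grad_y = 2*2*-2.0468 = -8.1874
  x_2 = 0.5461 - 0.1*6.5527 = -0.1092
  y_2 = -2.0468 - 0.1*-8.1874 = -1.2281
Step 3: grad_x = 2*6*-0.1092 = -1.3105, grad_y = 2*2*-1.2281 = -4.9124
  x_3 = -0.1092 - 0.1*-1.3105 = 0.0218
  y_3 = -1.2281 - 0.1*-4.9124 = -0.7369
f(0.0218, -0.7369) = 6*0.0218^2 + 2*(-0.7369)^2 = 1.0888


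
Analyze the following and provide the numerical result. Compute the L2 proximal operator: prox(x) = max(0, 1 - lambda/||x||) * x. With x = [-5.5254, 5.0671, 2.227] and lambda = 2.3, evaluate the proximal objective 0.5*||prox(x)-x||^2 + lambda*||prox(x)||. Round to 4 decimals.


Step 1: Compute ||x||.
||x|| = 7.8208
Step 2: Compute scaling factor.
scale = max(0, 1 - 2.3/7.8208) = 0.7059
Step 3: prox(x) = [-3.9005, 3.5769, 1.5721]
||prox(x)|| = 5.5208
Step 4: Proximal objective.
0.5*||prox-x||^2 = 2.645
lambda*||prox|| = 12.6978
Total = 15.3429
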